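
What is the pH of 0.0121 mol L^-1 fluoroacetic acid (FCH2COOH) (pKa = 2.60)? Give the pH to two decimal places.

FCH2COOH ⇌ FCH2COO- + H+
Ka = 10^(−2.60) = 2.51 × 10^-3
Ka = [H+]²/(0.0121 − [H+]) = 2.51 × 10^-3
The 5% rule fails; solving [H+]² + Ka·[H+] − Ka·C₀ = 0 exactly:
[H+] = (−Ka + √(Ka² + 4·Ka·C₀))/2 = 4.40 × 10^-3 M
pH = −log[H+] = −log(4.40 × 10^-3) = 2.36

pH = 2.36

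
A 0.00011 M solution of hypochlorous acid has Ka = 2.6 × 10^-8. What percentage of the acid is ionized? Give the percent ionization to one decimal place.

HOCl ⇌ OCl- + H+; let x = [H+] at equilibrium.
x ≈ √(Ka·C₀) = √(2.6 × 10^-8 × 0.00011) = 1.69 × 10^-6 M
Fraction ionized = 1.69 × 10^-6 / 0.00011 = 0.0154 → 1.5%

1.5%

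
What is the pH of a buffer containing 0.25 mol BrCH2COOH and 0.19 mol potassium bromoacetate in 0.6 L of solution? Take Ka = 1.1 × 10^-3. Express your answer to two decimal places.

pKa = −log(1.1 × 10^-3) = 2.959
pH = pKa + log([A⁻]/[HA]) = 2.959 + log(0.19/0.25)
pH = 2.959 + (-0.119) = 2.84

pH = 2.84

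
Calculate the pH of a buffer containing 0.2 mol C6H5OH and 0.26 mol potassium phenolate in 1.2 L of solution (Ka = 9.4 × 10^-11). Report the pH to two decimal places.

pH = 10.14

pKa = −log(9.4 × 10^-11) = 10.027
Henderson–Hasselbalch: pH = pKa + log([C6H5O-]/[C6H5OH]) = 10.027 + log(0.26/0.2)
pH = 10.027 + (+0.114) = 10.14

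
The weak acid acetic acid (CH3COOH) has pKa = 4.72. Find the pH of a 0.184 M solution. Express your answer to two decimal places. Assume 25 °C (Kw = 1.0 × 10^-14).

pH = 2.73

CH3COOH ⇌ CH3COO- + H+
Ka = 10^(−4.72) = 1.91 × 10^-5
From the ICE table, Ka = [H+]²/(0.184 − [H+]) = 1.91 × 10^-5.
Assume [H+] ≪ 0.184: [H+] ≈ √(1.91 × 10^-5 × 0.184) = 1.87 × 10^-3 M
pH = −log(1.87 × 10^-3) = 2.73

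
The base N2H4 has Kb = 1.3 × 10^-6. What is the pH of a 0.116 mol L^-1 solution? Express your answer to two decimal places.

pH = 10.59

N2H4 + H2O ⇌ N2H5+ + OH-
From the ICE table, Kb = [OH-]²/(0.116 − [OH-]) = 1.3 × 10^-6.
Since Kb ≪ C₀, [OH-] ≈ √(Kb·C₀) = 3.88 × 10^-4 M.
Check: 0.33% ionized — well under 5%, approximation valid.
pOH = 3.41, so pH = 14.00 − pOH = 10.59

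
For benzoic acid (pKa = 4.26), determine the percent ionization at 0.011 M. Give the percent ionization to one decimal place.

6.8%

C6H5COOH ⇌ C6H5COO- + H+; let x = [H+] at equilibrium.
Ka = 10^(−4.26) = 5.50 × 10^-5
Ka = x²/(C₀ − x); solving the quadratic gives x = 7.51 × 10^-4 M.
Fraction ionized = 7.51 × 10^-4 / 0.011 = 0.0683 → 6.8%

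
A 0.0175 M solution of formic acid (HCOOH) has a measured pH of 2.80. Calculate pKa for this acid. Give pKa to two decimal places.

pKa = 3.80

[H+] = 10^(-2.80) = 1.58 × 10^-3 M
At equilibrium [HA] = 0.0175 − 1.58 × 10^-3 = 1.59 × 10^-2 M
Ka = [H+][A-]/[HA] = (1.58 × 10^-3)² / 1.59 × 10^-2 = 1.57 × 10^-4
pKa = -log(1.57 × 10^-4) = 3.80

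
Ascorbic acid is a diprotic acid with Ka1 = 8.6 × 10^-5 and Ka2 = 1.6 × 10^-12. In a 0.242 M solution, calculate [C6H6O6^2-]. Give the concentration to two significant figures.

1.6 × 10^-12 M

First ionization gives [H+] ≈ [HC6H6O6-] = 4.56 × 10^-3 M.
Second step: Ka2 = [H+][C6H6O6^2-]/[HC6H6O6-] ≈ [C6H6O6^2-] (since [H+] ≈ [HC6H6O6-]).
So [C6H6O6^2-] ≈ Ka2.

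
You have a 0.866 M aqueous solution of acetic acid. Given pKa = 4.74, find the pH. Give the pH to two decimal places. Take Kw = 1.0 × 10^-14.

CH3COOH ⇌ CH3COO- + H+
Ka = 10^(−4.74) = 1.82 × 10^-5
Ka = [H+]²/(0.866 − [H+]) = 1.82 × 10^-5
Assume [H+] ≪ 0.866: [H+] ≈ √(1.82 × 10^-5 × 0.866) = 3.97 × 10^-3 M
([H+]/C₀ = 0.46% < 5%, so the approximation holds.)
pH = −log(3.97 × 10^-3) = 2.40

pH = 2.40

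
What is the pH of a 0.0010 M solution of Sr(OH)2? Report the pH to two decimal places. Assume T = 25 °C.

Sr(OH)2 is a strong base (each formula unit releases 2 OH-); [OH-] = 0.002 M.
pOH = -log(0.002) = 2.70
pH = 14.00 - 2.70 = 11.30

pH = 11.30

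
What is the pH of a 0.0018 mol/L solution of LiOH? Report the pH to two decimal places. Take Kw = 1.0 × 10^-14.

pH = 11.26

LiOH is a strong base; [OH-] = 0.0018 M.
pOH = -log(0.0018) = 2.74
pH = 14.00 - 2.74 = 11.26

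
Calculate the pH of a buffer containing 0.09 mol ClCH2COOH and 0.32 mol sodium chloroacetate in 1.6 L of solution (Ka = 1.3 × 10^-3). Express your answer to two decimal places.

pKa = −log(1.3 × 10^-3) = 2.886
Using pH = pKa + log([base]/[acid]) with [base]/[acid] = 0.32/0.09:
pH = 2.886 + (+0.551) = 3.44

pH = 3.44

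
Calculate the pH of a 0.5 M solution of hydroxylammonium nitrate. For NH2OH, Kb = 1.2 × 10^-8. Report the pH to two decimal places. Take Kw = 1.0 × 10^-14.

pH = 3.19

NH3OH+ is the conjugate acid of the weak base NH2OH.
Ka = Kw/Kb = 1.0×10^-14 / 1.2 × 10^-8 = 8.33 × 10^-7
From the ICE table, Ka = x²/(0.5 − x) = 8.33 × 10^-7.
Neglecting x in the denominator: x = √(8.33 × 10^-7 × 0.5) = 6.45 × 10^-4 M
pH = −log(6.45 × 10^-4) = 3.19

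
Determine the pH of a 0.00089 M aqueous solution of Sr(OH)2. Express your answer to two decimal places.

pH = 11.25

Sr(OH)2 is a strong base (each formula unit releases 2 OH-); [OH-] = 0.00178 M.
pOH = -log(0.00178) = 2.75
pH = 14.00 - 2.75 = 11.25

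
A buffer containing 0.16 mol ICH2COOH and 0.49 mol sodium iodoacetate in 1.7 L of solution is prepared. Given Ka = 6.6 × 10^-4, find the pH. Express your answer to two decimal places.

pH = 3.67

pKa = −log(6.6 × 10^-4) = 3.180
Henderson–Hasselbalch: pH = pKa + log([ICH2COO-]/[ICH2COOH]) = 3.180 + log(0.49/0.16)
pH = 3.180 + (+0.486) = 3.67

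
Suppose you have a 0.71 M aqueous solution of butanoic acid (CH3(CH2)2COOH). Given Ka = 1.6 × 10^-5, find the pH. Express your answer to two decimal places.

pH = 2.47

CH3(CH2)2COOH ⇌ CH3(CH2)2COO- + H+
From the ICE table, Ka = [H+]²/(0.71 − [H+]) = 1.6 × 10^-5.
Neglecting [H+] in the denominator: [H+] = √(1.6 × 10^-5 × 0.71) = 3.37 × 10^-3 M
pH = −log(3.37 × 10^-3) = 2.47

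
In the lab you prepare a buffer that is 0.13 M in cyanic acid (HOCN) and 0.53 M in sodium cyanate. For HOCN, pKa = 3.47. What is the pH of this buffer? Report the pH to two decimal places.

Henderson–Hasselbalch: pH = pKa + log([OCN-]/[HOCN]) = 3.47 + log(0.53/0.13)
pH = 3.47 + (+0.610) = 4.08

pH = 4.08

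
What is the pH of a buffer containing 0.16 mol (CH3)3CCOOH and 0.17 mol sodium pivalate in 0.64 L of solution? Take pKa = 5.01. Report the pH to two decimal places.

pH = 5.04

pH = pKa + log([A⁻]/[HA]) = 5.01 + log(0.17/0.16)
pH = 5.01 + (+0.026) = 5.04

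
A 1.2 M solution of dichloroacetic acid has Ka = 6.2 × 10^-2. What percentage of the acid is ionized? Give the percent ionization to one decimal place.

20.3%

Cl2CHCOOH ⇌ Cl2CHCOO- + H+; let x = [H+] at equilibrium.
Ka = x²/(C₀ − x); solving the quadratic gives x = 2.44 × 10^-1 M.
% ionization = x/C₀ × 100% = 2.44 × 10^-1/1.2 × 100% = 20.3%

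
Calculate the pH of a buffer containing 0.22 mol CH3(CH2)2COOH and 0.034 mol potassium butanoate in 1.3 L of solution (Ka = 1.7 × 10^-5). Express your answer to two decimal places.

pH = 3.96

pKa = −log(1.7 × 10^-5) = 4.770
Henderson–Hasselbalch: pH = pKa + log([CH3(CH2)2COO-]/[CH3(CH2)2COOH]) = 4.770 + log(0.034/0.22)
pH = 4.770 + (-0.811) = 3.96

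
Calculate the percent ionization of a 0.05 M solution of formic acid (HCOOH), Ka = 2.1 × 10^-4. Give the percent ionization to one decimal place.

6.3%

HCOOH ⇌ HCOO- + H+; let x = [H+] at equilibrium.
Solve x² + 0.00021x − 1.05e-05 = 0 → x = 3.14 × 10^-3 M
Fraction ionized = 3.14 × 10^-3 / 0.05 = 0.0628 → 6.3%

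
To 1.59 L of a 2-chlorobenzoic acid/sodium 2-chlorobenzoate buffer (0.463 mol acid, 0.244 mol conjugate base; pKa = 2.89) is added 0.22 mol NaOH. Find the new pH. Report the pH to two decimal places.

pH = 3.17

OH- converts ClC6H4COOH to ClC6H4COO-: ClC6H4COOH → 0.243 mol, ClC6H4COO- → 0.464 mol.
pH = pKa + log([A⁻]/[HA]) = 2.89 + log(0.464/0.243) = 2.89 +0.281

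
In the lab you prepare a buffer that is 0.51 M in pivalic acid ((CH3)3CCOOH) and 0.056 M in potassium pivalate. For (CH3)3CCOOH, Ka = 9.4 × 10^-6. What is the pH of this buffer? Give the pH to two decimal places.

pKa = −log(9.4 × 10^-6) = 5.027
pH = pKa + log([A⁻]/[HA]) = 5.027 + log(0.056/0.51)
pH = 5.027 + (-0.959) = 4.07

pH = 4.07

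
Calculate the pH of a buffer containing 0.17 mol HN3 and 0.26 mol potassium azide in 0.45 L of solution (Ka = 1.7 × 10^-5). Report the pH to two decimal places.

pH = 4.95

pKa = −log(1.7 × 10^-5) = 4.770
Using pH = pKa + log([base]/[acid]) with [base]/[acid] = 0.26/0.17:
pH = 4.770 + (+0.185) = 4.95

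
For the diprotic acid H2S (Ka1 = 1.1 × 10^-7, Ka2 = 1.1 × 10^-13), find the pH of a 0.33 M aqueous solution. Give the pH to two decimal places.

pH = 3.72

Ka1 ≫ Ka2, so treat the first dissociation as the only significant source of H+.
Ka1 = x²/(0.33 − x) = 1.1 × 10^-7
x ≈ √(1.1 × 10^-7 × 0.33) = 1.91 × 10^-4 M
pH = −log(1.91 × 10^-4) = 3.72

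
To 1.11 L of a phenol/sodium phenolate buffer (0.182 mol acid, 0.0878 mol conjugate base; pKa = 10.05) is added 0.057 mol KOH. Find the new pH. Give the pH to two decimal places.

After neutralization: n(C6H5OH) = 0.125 mol, n(C6H5O-) = 0.145 mol.
pH = pKa + log([A⁻]/[HA]) = 10.05 + log(0.145/0.125) = 10.05 +0.064

pH = 10.11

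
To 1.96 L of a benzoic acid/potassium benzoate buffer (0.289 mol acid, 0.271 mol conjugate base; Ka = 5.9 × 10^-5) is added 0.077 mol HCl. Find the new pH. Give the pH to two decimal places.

pH = 3.95

Added H+ converts C6H5COO- to C6H5COOH: C6H5COOH → 0.366 mol, C6H5COO- → 0.194 mol.
pKa = −log(5.9 × 10^-5) = 4.229
pH = pKa + log([A⁻]/[HA]) = 4.229 + log(0.194/0.366) = 4.229 -0.276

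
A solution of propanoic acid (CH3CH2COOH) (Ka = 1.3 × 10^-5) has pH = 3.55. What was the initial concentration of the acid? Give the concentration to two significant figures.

C₀ = 6.4 × 10^-3 M

[H+] = 10^(-3.55) = 2.82 × 10^-4 M = x
Ka = x²/(C₀ − x) ⇒ C₀ = x + x²/Ka
C₀ = 2.82 × 10^-4 + (2.82 × 10^-4)²/(1.3 × 10^-5) = 6.40 × 10^-3 M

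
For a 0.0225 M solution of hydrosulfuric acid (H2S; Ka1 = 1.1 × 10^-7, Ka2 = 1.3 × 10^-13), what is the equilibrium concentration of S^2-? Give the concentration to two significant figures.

1.3 × 10^-13 M

First ionization gives [H+] ≈ [HS-] = 4.97 × 10^-5 M.
Second step: Ka2 = [H+][S^2-]/[HS-] ≈ [S^2-] (since [H+] ≈ [HS-]).
So [S^2-] ≈ Ka2.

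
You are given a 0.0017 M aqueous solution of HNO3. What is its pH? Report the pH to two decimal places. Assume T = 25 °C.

HNO3 is a strong acid and dissociates completely, so [H+] = 0.0017 M.
pH = -log(0.0017) = 2.77

pH = 2.77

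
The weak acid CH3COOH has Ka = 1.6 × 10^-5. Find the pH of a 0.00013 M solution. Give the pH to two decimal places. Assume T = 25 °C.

pH = 4.42

CH3COOH ⇌ CH3COO- + H+
Ka = x²/(0.00013 − x) = 1.6 × 10^-5
The 5% rule fails; solving x² + Ka·x − Ka·C₀ = 0 exactly:
x = (−Ka + √(Ka² + 4·Ka·C₀))/2 = 3.83 × 10^-5 M
pH = −log(3.83 × 10^-5) = 4.42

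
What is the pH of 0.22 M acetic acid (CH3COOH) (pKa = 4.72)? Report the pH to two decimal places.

pH = 2.69

CH3COOH ⇌ CH3COO- + H+
Ka = 10^(−4.72) = 1.91 × 10^-5
Ka = x²/(0.22 − x) = 1.91 × 10^-5
Neglecting x in the denominator: x = √(1.91 × 10^-5 × 0.22) = 2.05 × 10^-3 M
(x/C₀ = 0.93% < 5%, so the approximation holds.)
pH = −log(2.05 × 10^-3) = 2.69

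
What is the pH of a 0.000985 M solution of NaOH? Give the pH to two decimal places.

pH = 10.99

NaOH is a strong base; [OH-] = 0.000985 M.
pOH = -log(0.000985) = 3.01
pH = 14.00 - 3.01 = 10.99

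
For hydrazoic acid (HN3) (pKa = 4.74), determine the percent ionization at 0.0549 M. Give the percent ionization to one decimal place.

HN3 ⇌ N3- + H+; let x = [H+] at equilibrium.
Ka = 10^(−4.74) = 1.82 × 10^-5
x ≈ √(Ka·C₀) = √(1.82 × 10^-5 × 0.0549) = 1.00 × 10^-3 M
Fraction ionized = 1.00 × 10^-3 / 0.0549 = 0.0182 → 1.8%

1.8%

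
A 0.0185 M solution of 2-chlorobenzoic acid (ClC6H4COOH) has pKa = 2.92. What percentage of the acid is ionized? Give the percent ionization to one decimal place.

ClC6H4COOH ⇌ ClC6H4COO- + H+; let x = [H+] at equilibrium.
Ka = 10^(−2.92) = 1.20 × 10^-3
Solve x² + 0.0012x − 2.22e-05 = 0 → x = 4.15 × 10^-3 M
Fraction ionized = 4.15 × 10^-3 / 0.0185 = 0.2243 → 22.4%

22.4%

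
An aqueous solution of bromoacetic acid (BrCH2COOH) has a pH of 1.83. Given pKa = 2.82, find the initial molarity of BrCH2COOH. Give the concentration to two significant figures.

C₀ = 1.6 × 10^-1 M

[H+] = 10^(-1.83) = 1.48 × 10^-2 M = x
Ka = 10^(−2.82) = 1.51 × 10^-3
Ka = x²/(C₀ − x) ⇒ C₀ = x + x²/Ka
C₀ = 1.48 × 10^-2 + (1.48 × 10^-2)²/(1.51 × 10^-3) = 1.60 × 10^-1 M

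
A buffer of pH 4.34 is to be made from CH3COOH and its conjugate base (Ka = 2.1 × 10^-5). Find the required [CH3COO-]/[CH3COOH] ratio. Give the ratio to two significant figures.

pKa = -log(2.1 × 10^-5) = 4.678
pH = pKa + log(r) ⇒ log(r) = 4.34 − 4.678 = -0.338
r = [CH3COO-]/[CH3COOH] = 10^(-0.338) = 0.459

ratio = 0.46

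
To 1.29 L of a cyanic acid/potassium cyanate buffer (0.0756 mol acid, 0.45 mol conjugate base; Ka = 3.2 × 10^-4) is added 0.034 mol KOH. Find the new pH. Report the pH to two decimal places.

After neutralization: n(HOCN) = 0.0416 mol, n(OCN-) = 0.484 mol.
pKa = −log(3.2 × 10^-4) = 3.495
Henderson–Hasselbalch with mole ratio 0.484/0.0416: pH = 3.495 + (+1.066)

pH = 4.56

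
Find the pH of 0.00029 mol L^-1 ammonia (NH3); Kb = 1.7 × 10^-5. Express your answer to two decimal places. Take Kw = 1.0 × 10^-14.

NH3 + H2O ⇌ NH4+ + OH-
From the ICE table, Kb = [OH-]²/(0.00029 − [OH-]) = 1.7 × 10^-5.
Here C₀/Kb ≈ 17.1, so the small-[OH-] approximation fails. Use the quadratic:
[OH-] = [−1.7e-05 + √(1.7e-05² + 1.97e-08)]/2 = 6.22 × 10^-5 M
pOH = 4.21, so pH = 14.00 − pOH = 9.79

pH = 9.79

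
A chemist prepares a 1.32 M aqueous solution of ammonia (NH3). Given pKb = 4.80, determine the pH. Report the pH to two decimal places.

pH = 11.66

NH3 + H2O ⇌ NH4+ + OH-
Kb = 10^(−4.80) = 1.58 × 10^-5
From the ICE table, Kb = x²/(1.32 − x) = 1.58 × 10^-5.
Assume x ≪ 1.32: x ≈ √(1.58 × 10^-5 × 1.32) = 4.57 × 10^-3 M
pOH = 2.34, so pH = 14.00 − pOH = 11.66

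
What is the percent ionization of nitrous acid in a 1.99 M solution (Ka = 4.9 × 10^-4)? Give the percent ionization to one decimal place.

HNO2 ⇌ NO2- + H+; let x = [H+] at equilibrium.
x ≈ √(Ka·C₀) = √(4.9 × 10^-4 × 1.99) = 3.12 × 10^-2 M
% ionization = x/C₀ × 100% = 3.12 × 10^-2/1.99 × 100% = 1.6%

1.6%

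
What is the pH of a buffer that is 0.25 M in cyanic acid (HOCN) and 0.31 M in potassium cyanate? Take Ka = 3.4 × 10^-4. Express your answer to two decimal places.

pKa = −log(3.4 × 10^-4) = 3.469
pH = pKa + log([A⁻]/[HA]) = 3.469 + log(0.31/0.25)
pH = 3.469 + (+0.093) = 3.56

pH = 3.56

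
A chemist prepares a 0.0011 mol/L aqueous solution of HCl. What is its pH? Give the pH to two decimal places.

pH = 2.96

HCl is a strong acid and dissociates completely, so [H+] = 0.0011 M.
pH = -log(0.0011) = 2.96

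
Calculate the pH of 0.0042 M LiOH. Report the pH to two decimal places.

pH = 11.62

LiOH is a strong base; [OH-] = 0.0042 M.
pOH = -log(0.0042) = 2.38
pH = 14.00 - 2.38 = 11.62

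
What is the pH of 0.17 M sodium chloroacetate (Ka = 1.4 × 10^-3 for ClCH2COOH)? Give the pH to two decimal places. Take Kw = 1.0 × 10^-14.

pH = 8.04

ClCH2COO- is the conjugate base of the weak acid ClCH2COOH.
Kb = Kw/Ka = 1.0×10^-14 / 1.4 × 10^-3 = 7.14 × 10^-12
Kb = [OH-]²/(0.17 − [OH-]) = 7.14 × 10^-12
Neglecting [OH-] in the denominator: [OH-] = √(7.14 × 10^-12 × 0.17) = 1.10 × 10^-6 M
([OH-]/C₀ = 0.00065% < 5%, so the approximation holds.)
pOH = −log(1.10 × 10^-6) = 5.96; pH = 14.00 − 5.96 = 8.04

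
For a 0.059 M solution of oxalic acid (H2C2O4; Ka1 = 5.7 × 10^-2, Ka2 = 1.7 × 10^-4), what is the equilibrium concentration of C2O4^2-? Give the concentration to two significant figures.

First ionization gives [H+] ≈ [HC2O4-] = 3.61 × 10^-2 M.
Second step: Ka2 = [H+][C2O4^2-]/[HC2O4-] ≈ [C2O4^2-] (since [H+] ≈ [HC2O4-]).
So [C2O4^2-] ≈ Ka2.

1.7 × 10^-4 M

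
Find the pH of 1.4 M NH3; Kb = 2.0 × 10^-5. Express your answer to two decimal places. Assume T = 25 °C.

NH3 + H2O ⇌ NH4+ + OH-
Kb = x²/(1.4 − x) = 2.0 × 10^-5
Since Kb ≪ C₀, x ≈ √(Kb·C₀) = 5.29 × 10^-3 M.
pOH = −log(5.29 × 10^-3) = 2.28; pH = 14.00 − 2.28 = 11.72

pH = 11.72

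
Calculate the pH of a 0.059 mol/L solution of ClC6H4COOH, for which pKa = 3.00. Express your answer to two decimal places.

ClC6H4COOH ⇌ ClC6H4COO- + H+
Ka = 10^(−3.00) = 1.00 × 10^-3
Let x = [H+] at equilibrium. Ka = x²/(0.059 − x).
Here C₀/Ka ≈ 59, so the small-x approximation fails. Use the quadratic:
x = (−Ka + √(Ka² + 4·Ka·C₀))/2 = 7.20 × 10^-3 M
pH = −log(7.20 × 10^-3) = 2.14

pH = 2.14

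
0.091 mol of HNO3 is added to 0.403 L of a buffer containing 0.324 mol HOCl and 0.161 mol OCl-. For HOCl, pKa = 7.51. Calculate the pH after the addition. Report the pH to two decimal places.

pH = 6.74

After neutralization: n(HOCl) = 0.415 mol, n(OCl-) = 0.07 mol.
pH = pKa + log([A⁻]/[HA]) = 7.51 + log(0.07/0.415) = 7.51 -0.773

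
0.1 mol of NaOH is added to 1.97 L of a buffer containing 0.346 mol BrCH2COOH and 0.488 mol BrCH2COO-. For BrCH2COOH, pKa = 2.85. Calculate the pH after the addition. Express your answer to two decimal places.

OH- converts BrCH2COOH to BrCH2COO-: BrCH2COOH → 0.246 mol, BrCH2COO- → 0.588 mol.
pH = pKa + log([A⁻]/[HA]) = 2.85 + log(0.588/0.246) = 2.85 +0.378

pH = 3.23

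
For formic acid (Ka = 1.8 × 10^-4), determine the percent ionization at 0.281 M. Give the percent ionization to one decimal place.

2.5%

HCOOH ⇌ HCOO- + H+; let x = [H+] at equilibrium.
x ≈ √(Ka·C₀) = √(1.8 × 10^-4 × 0.281) = 7.11 × 10^-3 M
% ionization = x/C₀ × 100% = 7.11 × 10^-3/0.281 × 100% = 2.5%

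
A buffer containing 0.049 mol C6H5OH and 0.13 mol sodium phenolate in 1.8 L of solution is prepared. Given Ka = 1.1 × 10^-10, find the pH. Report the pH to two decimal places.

pKa = −log(1.1 × 10^-10) = 9.959
Henderson–Hasselbalch: pH = pKa + log([C6H5O-]/[C6H5OH]) = 9.959 + log(0.13/0.049)
pH = 9.959 + (+0.424) = 10.38

pH = 10.38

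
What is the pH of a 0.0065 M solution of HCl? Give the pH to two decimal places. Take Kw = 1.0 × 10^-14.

HCl is a strong acid and dissociates completely, so [H+] = 0.0065 M.
pH = -log(0.0065) = 2.19

pH = 2.19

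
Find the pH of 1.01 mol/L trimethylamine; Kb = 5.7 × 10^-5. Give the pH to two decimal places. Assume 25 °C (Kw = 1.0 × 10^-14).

pH = 11.88

(CH3)3N + H2O ⇌ (CH3)3NH+ + OH-
From the ICE table, Kb = x²/(1.01 − x) = 5.7 × 10^-5.
Assume x ≪ 1.01: x ≈ √(5.7 × 10^-5 × 1.01) = 7.59 × 10^-3 M
(x/C₀ = 0.75% < 5%, so the approximation holds.)
pOH = −log(7.59 × 10^-3) = 2.12; pH = 14.00 − 2.12 = 11.88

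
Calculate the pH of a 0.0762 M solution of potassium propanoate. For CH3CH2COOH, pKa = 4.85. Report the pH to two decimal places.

pH = 8.87

CH3CH2COO- is the conjugate base of the weak acid CH3CH2COOH.
Ka = 10^(−4.85) = 1.41 × 10^-5
Kb = Kw/Ka = 1.0×10^-14 / 1.41 × 10^-5 = 7.09 × 10^-10
Kb = [OH-]²/(0.0762 − [OH-]) = 7.09 × 10^-10
Neglecting [OH-] in the denominator: [OH-] = √(7.09 × 10^-10 × 0.0762) = 7.35 × 10^-6 M
pOH = 5.13, so pH = 14.00 − pOH = 8.87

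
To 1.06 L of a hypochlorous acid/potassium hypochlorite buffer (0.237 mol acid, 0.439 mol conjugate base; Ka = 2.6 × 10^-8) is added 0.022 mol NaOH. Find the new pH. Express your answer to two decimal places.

After neutralization: n(HOCl) = 0.215 mol, n(OCl-) = 0.461 mol.
pKa = −log(2.6 × 10^-8) = 7.585
Henderson–Hasselbalch with mole ratio 0.461/0.215: pH = 7.585 + (+0.331)

pH = 7.92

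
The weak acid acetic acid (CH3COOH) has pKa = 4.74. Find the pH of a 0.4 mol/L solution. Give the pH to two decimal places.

CH3COOH ⇌ CH3COO- + H+
Ka = 10^(−4.74) = 1.82 × 10^-5
From the ICE table, Ka = [H+]²/(0.4 − [H+]) = 1.82 × 10^-5.
Since Ka ≪ C₀, [H+] ≈ √(Ka·C₀) = 2.70 × 10^-3 M.
Check: 0.67% ionized — well under 5%, approximation valid.
pH = −log(2.70 × 10^-3) = 2.57

pH = 2.57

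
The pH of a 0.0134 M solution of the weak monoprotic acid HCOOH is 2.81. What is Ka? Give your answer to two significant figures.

Ka = 2.0 × 10^-4

[H+] = 10^(-2.81) = 1.55 × 10^-3 M
At equilibrium [HA] = 0.0134 − 1.55 × 10^-3 = 1.19 × 10^-2 M
Ka = [H+][A-]/[HA] = (1.55 × 10^-3)² / 1.19 × 10^-2 = 2.0 × 10^-4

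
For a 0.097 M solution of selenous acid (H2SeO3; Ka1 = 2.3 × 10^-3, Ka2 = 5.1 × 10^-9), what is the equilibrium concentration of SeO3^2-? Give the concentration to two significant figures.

First ionization gives [H+] ≈ [HSeO3-] = 1.38 × 10^-2 M.
Second step: Ka2 = [H+][SeO3^2-]/[HSeO3-] ≈ [SeO3^2-] (since [H+] ≈ [HSeO3-]).
So [SeO3^2-] ≈ Ka2.

5.1 × 10^-9 M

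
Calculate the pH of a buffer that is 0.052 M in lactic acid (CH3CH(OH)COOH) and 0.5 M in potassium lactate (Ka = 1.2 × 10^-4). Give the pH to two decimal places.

pKa = −log(1.2 × 10^-4) = 3.921
pH = pKa + log([A⁻]/[HA]) = 3.921 + log(0.5/0.052)
pH = 3.921 + (+0.983) = 4.90

pH = 4.90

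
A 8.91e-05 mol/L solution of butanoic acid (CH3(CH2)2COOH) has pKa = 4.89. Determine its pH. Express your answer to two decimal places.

pH = 4.55

CH3(CH2)2COOH ⇌ CH3(CH2)2COO- + H+
Ka = 10^(−4.89) = 1.29 × 10^-5
From the ICE table, Ka = [H+]²/(8.91e-05 − [H+]) = 1.29 × 10^-5.
The 5% rule fails; solving [H+]² + Ka·[H+] − Ka·C₀ = 0 exactly:
[H+] = (−Ka + √(Ka² + 4·Ka·C₀))/2 = 2.81 × 10^-5 M
pH = −log(2.81 × 10^-5) = 4.55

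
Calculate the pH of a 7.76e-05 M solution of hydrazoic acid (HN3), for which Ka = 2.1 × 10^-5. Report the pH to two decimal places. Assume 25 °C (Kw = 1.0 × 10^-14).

pH = 4.51

HN3 ⇌ N3- + H+
From the ICE table, Ka = [H+]²/(7.76e-05 − [H+]) = 2.1 × 10^-5.
The 5% rule fails; solving [H+]² + Ka·[H+] − Ka·C₀ = 0 exactly:
[H+] = (−Ka + √(Ka² + 4·Ka·C₀))/2 = 3.12 × 10^-5 M
pH = −log[H+] = −log(3.12 × 10^-5) = 4.51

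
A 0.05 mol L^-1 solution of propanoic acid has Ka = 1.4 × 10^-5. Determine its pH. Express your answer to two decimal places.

pH = 3.08

CH3CH2COOH ⇌ CH3CH2COO- + H+
Ka = [H+]²/(0.05 − [H+]) = 1.4 × 10^-5
Assume [H+] ≪ 0.05: [H+] ≈ √(1.4 × 10^-5 × 0.05) = 8.37 × 10^-4 M
pH = −log[H+] = −log(8.37 × 10^-4) = 3.08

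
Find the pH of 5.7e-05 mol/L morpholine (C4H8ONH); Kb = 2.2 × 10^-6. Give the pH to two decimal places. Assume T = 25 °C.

C4H8ONH + H2O ⇌ C4H8ONH2+ + OH-
Kb = [OH-]²/(5.7e-05 − [OH-]) = 2.2 × 10^-6
The 5% rule fails; solving [OH-]² + Kb·[OH-] − Kb·C₀ = 0 exactly:
[OH-] = (−Kb + √(Kb² + 4·Kb·C₀))/2 = 1.02 × 10^-5 M
pOH = 4.99, so pH = 14.00 − pOH = 9.01

pH = 9.01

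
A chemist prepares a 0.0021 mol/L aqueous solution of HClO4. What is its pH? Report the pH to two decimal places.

HClO4 is a strong acid and dissociates completely, so [H+] = 0.0021 M.
pH = -log(0.0021) = 2.68

pH = 2.68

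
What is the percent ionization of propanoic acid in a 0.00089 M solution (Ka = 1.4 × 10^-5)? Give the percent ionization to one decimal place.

11.8%

CH3CH2COOH ⇌ CH3CH2COO- + H+; let x = [H+] at equilibrium.
Solve x² + 1.4e-05x − 1.25e-08 = 0 → x = 1.05 × 10^-4 M
Fraction ionized = 1.05 × 10^-4 / 0.00089 = 0.1180 → 11.8%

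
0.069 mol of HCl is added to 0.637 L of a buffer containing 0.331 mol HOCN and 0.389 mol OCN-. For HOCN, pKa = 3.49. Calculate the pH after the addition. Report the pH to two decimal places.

After neutralization: n(HOCN) = 0.4 mol, n(OCN-) = 0.32 mol.
Henderson–Hasselbalch with mole ratio 0.32/0.4: pH = 3.49 + (-0.097)

pH = 3.39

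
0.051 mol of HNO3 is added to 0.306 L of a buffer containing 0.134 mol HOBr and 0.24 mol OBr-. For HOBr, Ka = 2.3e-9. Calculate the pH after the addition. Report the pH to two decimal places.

pH = 8.65

After neutralization: n(HOBr) = 0.185 mol, n(OBr-) = 0.189 mol.
pKa = −log(2.3 × 10^-9) = 8.638
pH = pKa + log([A⁻]/[HA]) = 8.638 + log(0.189/0.185) = 8.638 +0.009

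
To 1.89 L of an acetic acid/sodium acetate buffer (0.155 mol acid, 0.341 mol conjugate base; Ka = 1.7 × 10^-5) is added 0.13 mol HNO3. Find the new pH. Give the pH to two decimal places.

Added H+ converts CH3COO- to CH3COOH: CH3COOH → 0.285 mol, CH3COO- → 0.211 mol.
pKa = −log(1.7 × 10^-5) = 4.770
pH = pKa + log(n_CH3COO-/n_CH3COOH) = 4.770 + log(0.211/0.285) = 4.770 + (-0.131)

pH = 4.64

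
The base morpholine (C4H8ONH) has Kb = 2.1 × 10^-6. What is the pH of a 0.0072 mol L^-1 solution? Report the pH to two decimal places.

pH = 10.09

C4H8ONH + H2O ⇌ C4H8ONH2+ + OH-
Kb = x²/(0.0072 − x) = 2.1 × 10^-6
Neglecting x in the denominator: x = √(2.1 × 10^-6 × 0.0072) = 1.23 × 10^-4 M
Check: 1.7% ionized — well under 5%, approximation valid.
pOH = −log(1.23 × 10^-4) = 3.91; pH = 14.00 − 3.91 = 10.09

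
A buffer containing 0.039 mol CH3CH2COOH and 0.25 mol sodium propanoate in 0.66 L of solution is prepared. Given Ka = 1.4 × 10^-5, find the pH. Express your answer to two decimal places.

pKa = −log(1.4 × 10^-5) = 4.854
pH = pKa + log([A⁻]/[HA]) = 4.854 + log(0.25/0.039)
pH = 4.854 + (+0.807) = 5.66

pH = 5.66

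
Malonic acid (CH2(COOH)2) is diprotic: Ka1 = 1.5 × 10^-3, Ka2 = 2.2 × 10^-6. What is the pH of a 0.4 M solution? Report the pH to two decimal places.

pH = 1.62

Since Ka1 ≫ Ka2, the first ionization dominates [H+].
Ka1 = x²/(0.4 − x) = 1.5 × 10^-3
Solving the quadratic: x = (−Ka1 + √(Ka1² + 4·Ka1·C₀))/2 = 2.38 × 10^-2 M
pH = −log(2.38 × 10^-2) = 1.62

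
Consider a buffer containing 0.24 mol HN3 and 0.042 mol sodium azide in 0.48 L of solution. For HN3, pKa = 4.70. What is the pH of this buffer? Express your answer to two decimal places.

Using pH = pKa + log([base]/[acid]) with [base]/[acid] = 0.042/0.24:
pH = 4.70 + (-0.757) = 3.94

pH = 3.94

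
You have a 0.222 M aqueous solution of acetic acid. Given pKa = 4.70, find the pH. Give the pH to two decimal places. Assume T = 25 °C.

pH = 2.68

CH3COOH ⇌ CH3COO- + H+
Ka = 10^(−4.70) = 2.00 × 10^-5
From the ICE table, Ka = x²/(0.222 − x) = 2.00 × 10^-5.
Since Ka ≪ C₀, x ≈ √(Ka·C₀) = 2.11 × 10^-3 M.
Check: 0.95% ionized — well under 5%, approximation valid.
pH = −log(2.11 × 10^-3) = 2.68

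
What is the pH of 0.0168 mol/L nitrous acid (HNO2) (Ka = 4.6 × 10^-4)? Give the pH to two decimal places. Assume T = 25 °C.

pH = 2.59

HNO2 ⇌ NO2- + H+
From the ICE table, Ka = x²/(0.0168 − x) = 4.6 × 10^-4.
Here C₀/Ka ≈ 36.5, so the small-x approximation fails. Use the quadratic:
x = [−0.00046 + √(0.00046² + 3.09e-05)]/2 = 2.56 × 10^-3 M
pH = −log(2.56 × 10^-3) = 2.59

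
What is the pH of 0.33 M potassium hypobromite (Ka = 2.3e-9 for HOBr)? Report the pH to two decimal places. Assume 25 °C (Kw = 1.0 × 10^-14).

OBr- is the conjugate base of the weak acid HOBr.
Kb = Kw/Ka = 1.0×10^-14 / 2.3 × 10^-9 = 4.35 × 10^-6
From the ICE table, Kb = [OH-]²/(0.33 − [OH-]) = 4.35 × 10^-6.
Assume [OH-] ≪ 0.33: [OH-] ≈ √(4.35 × 10^-6 × 0.33) = 1.20 × 10^-3 M
([OH-]/C₀ = 0.36% < 5%, so the approximation holds.)
pOH = 2.92, so pH = 14.00 − pOH = 11.08

pH = 11.08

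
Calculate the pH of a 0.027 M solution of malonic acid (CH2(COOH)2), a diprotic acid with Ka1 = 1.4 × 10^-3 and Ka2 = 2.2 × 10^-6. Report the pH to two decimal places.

Ka1 ≫ Ka2, so treat the first dissociation as the only significant source of H+.
Ka1 = x²/(0.027 − x) = 1.4 × 10^-3
Solving the quadratic: x = (−Ka1 + √(Ka1² + 4·Ka1·C₀))/2 = 5.49 × 10^-3 M
pH = −log(5.49 × 10^-3) = 2.26

pH = 2.26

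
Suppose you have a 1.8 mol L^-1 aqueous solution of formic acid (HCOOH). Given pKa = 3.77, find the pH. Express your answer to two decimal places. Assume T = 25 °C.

pH = 1.76

HCOOH ⇌ HCOO- + H+
Ka = 10^(−3.77) = 1.70 × 10^-4
Let x = [H+] at equilibrium. Ka = x²/(1.8 − x).
Neglecting x in the denominator: x = √(1.70 × 10^-4 × 1.8) = 1.75 × 10^-2 M
(x/C₀ = 0.97% < 5%, so the approximation holds.)
pH = −log(1.75 × 10^-2) = 1.76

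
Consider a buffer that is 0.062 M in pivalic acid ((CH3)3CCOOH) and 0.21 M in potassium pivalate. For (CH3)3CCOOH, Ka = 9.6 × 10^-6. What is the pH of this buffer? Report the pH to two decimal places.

pKa = −log(9.6 × 10^-6) = 5.018
Henderson–Hasselbalch: pH = pKa + log([(CH3)3CCOO-]/[(CH3)3CCOOH]) = 5.018 + log(0.21/0.062)
pH = 5.018 + (+0.530) = 5.55

pH = 5.55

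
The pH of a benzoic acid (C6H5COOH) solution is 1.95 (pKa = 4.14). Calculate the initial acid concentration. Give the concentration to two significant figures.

[H+] = 10^(-1.95) = 1.12 × 10^-2 M = x
Ka = 10^(−4.14) = 7.24 × 10^-5
Ka = x²/(C₀ − x) ⇒ C₀ = x + x²/Ka
C₀ = 1.12 × 10^-2 + (1.12 × 10^-2)²/(7.24 × 10^-5) = 1.74 M

C₀ = 1.7 M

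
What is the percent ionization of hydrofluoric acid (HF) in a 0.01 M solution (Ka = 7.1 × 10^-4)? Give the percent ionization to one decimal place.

HF ⇌ F- + H+; let x = [H+] at equilibrium.
Solve x² + 0.00071x − 7.1e-06 = 0 → x = 2.33 × 10^-3 M
% ionization = x/C₀ × 100% = 2.33 × 10^-3/0.01 × 100% = 23.3%

23.3%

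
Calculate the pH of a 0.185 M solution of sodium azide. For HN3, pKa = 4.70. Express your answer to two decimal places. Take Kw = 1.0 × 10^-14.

pH = 8.98

N3- is the conjugate base of the weak acid HN3.
Ka = 10^(−4.70) = 2.00 × 10^-5
Kb = Kw/Ka = 1.0×10^-14 / 2.00 × 10^-5 = 5.00 × 10^-10
From the ICE table, Kb = x²/(0.185 − x) = 5.00 × 10^-10.
Since Kb ≪ C₀, x ≈ √(Kb·C₀) = 9.62 × 10^-6 M.
pOH = 5.02, so pH = 14.00 − pOH = 8.98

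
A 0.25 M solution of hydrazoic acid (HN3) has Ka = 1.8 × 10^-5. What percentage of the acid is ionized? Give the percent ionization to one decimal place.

0.8%

HN3 ⇌ N3- + H+; let x = [H+] at equilibrium.
x ≈ √(Ka·C₀) = √(1.8 × 10^-5 × 0.25) = 2.12 × 10^-3 M
% ionization = x/C₀ × 100% = 2.12 × 10^-3/0.25 × 100% = 0.8%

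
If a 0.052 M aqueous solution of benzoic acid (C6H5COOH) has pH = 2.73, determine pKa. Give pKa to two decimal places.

pKa = 4.16

[H+] = 10^(-2.73) = 1.86 × 10^-3 M
At equilibrium [HA] = 0.052 − 1.86 × 10^-3 = 5.01 × 10^-2 M
Ka = [H+][A-]/[HA] = (1.86 × 10^-3)² / 5.01 × 10^-2 = 6.91 × 10^-5
pKa = -log(6.91 × 10^-5) = 4.16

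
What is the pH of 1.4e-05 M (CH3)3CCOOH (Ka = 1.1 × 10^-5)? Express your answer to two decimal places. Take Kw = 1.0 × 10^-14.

pH = 5.09

(CH3)3CCOOH ⇌ (CH3)3CCOO- + H+
Ka = x²/(1.4e-05 − x) = 1.1 × 10^-5
The 5% rule fails; solving x² + Ka·x − Ka·C₀ = 0 exactly:
x = (−Ka + √(Ka² + 4·Ka·C₀))/2 = 8.07 × 10^-6 M
pH = −log[H+] = −log(8.07 × 10^-6) = 5.09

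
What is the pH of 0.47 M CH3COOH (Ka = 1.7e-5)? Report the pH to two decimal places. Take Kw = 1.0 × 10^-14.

pH = 2.55

CH3COOH ⇌ CH3COO- + H+
Let x = [H+] at equilibrium. Ka = x²/(0.47 − x).
Since Ka ≪ C₀, x ≈ √(Ka·C₀) = 2.83 × 10^-3 M.
Check: 0.6% ionized — well under 5%, approximation valid.
pH = −log(2.83 × 10^-3) = 2.55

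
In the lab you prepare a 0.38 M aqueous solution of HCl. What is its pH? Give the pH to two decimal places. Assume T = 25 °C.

pH = 0.42

HCl is a strong acid and dissociates completely, so [H+] = 0.38 M.
pH = -log(0.38) = 0.42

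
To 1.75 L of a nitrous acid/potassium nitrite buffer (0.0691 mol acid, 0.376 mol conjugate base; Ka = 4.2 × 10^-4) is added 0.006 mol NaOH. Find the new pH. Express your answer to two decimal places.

pH = 4.16

OH- converts HNO2 to NO2-: HNO2 → 0.0631 mol, NO2- → 0.382 mol.
pKa = −log(4.2 × 10^-4) = 3.377
Henderson–Hasselbalch with mole ratio 0.382/0.0631: pH = 3.377 + (+0.782)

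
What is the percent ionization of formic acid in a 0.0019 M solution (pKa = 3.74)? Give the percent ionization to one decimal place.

26.5%

HCOOH ⇌ HCOO- + H+; let x = [H+] at equilibrium.
Ka = 10^(−3.74) = 1.82 × 10^-4
Solve x² + 0.000182x − 3.46e-07 = 0 → x = 5.04 × 10^-4 M
Fraction ionized = 5.04 × 10^-4 / 0.0019 = 0.2653 → 26.5%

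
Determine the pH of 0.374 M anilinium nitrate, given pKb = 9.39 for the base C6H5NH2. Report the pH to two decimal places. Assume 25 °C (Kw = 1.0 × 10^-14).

pH = 2.52

C6H5NH3+ is the conjugate acid of the weak base C6H5NH2.
Kb = 10^(−9.39) = 4.07 × 10^-10
Ka = Kw/Kb = 1.0×10^-14 / 4.07 × 10^-10 = 2.46 × 10^-5
Let x = [H+] at equilibrium. Ka = x²/(0.374 − x).
Assume x ≪ 0.374: x ≈ √(2.46 × 10^-5 × 0.374) = 3.03 × 10^-3 M
Check: 0.81% ionized — well under 5%, approximation valid.
pH = −log[H+] = −log(3.03 × 10^-3) = 2.52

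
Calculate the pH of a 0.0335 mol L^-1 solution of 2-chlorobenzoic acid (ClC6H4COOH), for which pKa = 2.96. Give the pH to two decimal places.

pH = 2.26

ClC6H4COOH ⇌ ClC6H4COO- + H+
Ka = 10^(−2.96) = 1.10 × 10^-3
Ka = [H+]²/(0.0335 − [H+]) = 1.10 × 10^-3
Here C₀/Ka ≈ 30.5, so the small-[H+] approximation fails. Use the quadratic:
[H+] = (−Ka + √(Ka² + 4·Ka·C₀))/2 = 5.55 × 10^-3 M
pH = −log(5.55 × 10^-3) = 2.26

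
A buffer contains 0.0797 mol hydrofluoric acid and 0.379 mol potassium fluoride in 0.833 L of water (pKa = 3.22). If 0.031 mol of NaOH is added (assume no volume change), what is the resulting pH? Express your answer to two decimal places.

OH- converts HF to F-: HF → 0.0487 mol, F- → 0.41 mol.
pH = pKa + log([A⁻]/[HA]) = 3.22 + log(0.41/0.0487) = 3.22 +0.925

pH = 4.15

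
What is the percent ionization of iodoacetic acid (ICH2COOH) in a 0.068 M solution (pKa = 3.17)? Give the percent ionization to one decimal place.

ICH2COOH ⇌ ICH2COO- + H+; let x = [H+] at equilibrium.
Ka = 10^(−3.17) = 6.76 × 10^-4
Solve x² + 0.000676x − 4.6e-05 = 0 → x = 6.45 × 10^-3 M
Fraction ionized = 6.45 × 10^-3 / 0.068 = 0.0949 → 9.5%

9.5%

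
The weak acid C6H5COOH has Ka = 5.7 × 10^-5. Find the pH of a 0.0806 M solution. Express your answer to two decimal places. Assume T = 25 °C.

pH = 2.67

C6H5COOH ⇌ C6H5COO- + H+
Ka = [H+]²/(0.0806 − [H+]) = 5.7 × 10^-5
Neglecting [H+] in the denominator: [H+] = √(5.7 × 10^-5 × 0.0806) = 2.14 × 10^-3 M
([H+]/C₀ = 2.7% < 5%, so the approximation holds.)
pH = −log[H+] = −log(2.14 × 10^-3) = 2.67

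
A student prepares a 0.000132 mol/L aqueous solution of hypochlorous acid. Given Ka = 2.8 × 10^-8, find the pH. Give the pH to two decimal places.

HOCl ⇌ OCl- + H+
From the ICE table, Ka = [H+]²/(0.000132 − [H+]) = 2.8 × 10^-8.
Assume [H+] ≪ 0.000132: [H+] ≈ √(2.8 × 10^-8 × 0.000132) = 1.92 × 10^-6 M
pH = −log(1.92 × 10^-6) = 5.72

pH = 5.72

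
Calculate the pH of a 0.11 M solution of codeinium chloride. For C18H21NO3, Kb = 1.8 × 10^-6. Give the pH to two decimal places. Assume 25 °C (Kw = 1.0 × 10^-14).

pH = 4.61

C18H22NO3+ is the conjugate acid of the weak base C18H21NO3.
Ka = Kw/Kb = 1.0×10^-14 / 1.8 × 10^-6 = 5.56 × 10^-9
Let x = [H+] at equilibrium. Ka = x²/(0.11 − x).
Neglecting x in the denominator: x = √(5.56 × 10^-9 × 0.11) = 2.47 × 10^-5 M
pH = −log(2.47 × 10^-5) = 4.61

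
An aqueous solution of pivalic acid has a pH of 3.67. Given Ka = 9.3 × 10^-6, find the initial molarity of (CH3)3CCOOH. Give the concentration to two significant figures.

[H+] = 10^(-3.67) = 2.14 × 10^-4 M = x
Ka = x²/(C₀ − x) ⇒ C₀ = x + x²/Ka
C₀ = 2.14 × 10^-4 + (2.14 × 10^-4)²/(9.3 × 10^-6) = 5.14 × 10^-3 M

C₀ = 5.1 × 10^-3 M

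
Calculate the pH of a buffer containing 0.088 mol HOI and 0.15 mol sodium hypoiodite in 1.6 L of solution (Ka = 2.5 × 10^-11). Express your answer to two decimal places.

pH = 10.83

pKa = −log(2.5 × 10^-11) = 10.602
pH = pKa + log([A⁻]/[HA]) = 10.602 + log(0.15/0.088)
pH = 10.602 + (+0.232) = 10.83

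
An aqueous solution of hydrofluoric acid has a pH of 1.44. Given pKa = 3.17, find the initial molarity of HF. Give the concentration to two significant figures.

C₀ = 2.0 M

[H+] = 10^(-1.44) = 3.63 × 10^-2 M = x
Ka = 10^(−3.17) = 6.76 × 10^-4
Ka = x²/(C₀ − x) ⇒ C₀ = x + x²/Ka
C₀ = 3.63 × 10^-2 + (3.63 × 10^-2)²/(6.76 × 10^-4) = 1.99 M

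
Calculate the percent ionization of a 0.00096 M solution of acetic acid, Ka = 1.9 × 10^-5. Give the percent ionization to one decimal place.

13.1%

CH3COOH ⇌ CH3COO- + H+; let x = [H+] at equilibrium.
Solve x² + 1.9e-05x − 1.82e-08 = 0 → x = 1.26 × 10^-4 M
Fraction ionized = 1.26 × 10^-4 / 0.00096 = 0.1313 → 13.1%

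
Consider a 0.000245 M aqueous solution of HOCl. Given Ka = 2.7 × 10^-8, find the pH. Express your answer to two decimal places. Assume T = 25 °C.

HOCl ⇌ OCl- + H+
From the ICE table, Ka = x²/(0.000245 − x) = 2.7 × 10^-8.
Assume x ≪ 0.000245: x ≈ √(2.7 × 10^-8 × 0.000245) = 2.57 × 10^-6 M
pH = −log(2.57 × 10^-6) = 5.59

pH = 5.59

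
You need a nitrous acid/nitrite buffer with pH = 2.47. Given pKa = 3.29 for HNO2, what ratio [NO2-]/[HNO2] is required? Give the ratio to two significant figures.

ratio = 0.15

pH = pKa + log(r) ⇒ log(r) = 2.47 − 3.29 = -0.82
r = [NO2-]/[HNO2] = 10^(-0.82) = 0.151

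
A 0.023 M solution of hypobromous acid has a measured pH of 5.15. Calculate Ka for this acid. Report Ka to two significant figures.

Ka = 2.2 × 10^-9

[H+] = 10^(-5.15) = 7.08 × 10^-6 M
At equilibrium [HA] = 0.023 − 7.08 × 10^-6 = 2.30 × 10^-2 M
Ka = [H+][A-]/[HA] = (7.08 × 10^-6)² / 2.30 × 10^-2 = 2.2 × 10^-9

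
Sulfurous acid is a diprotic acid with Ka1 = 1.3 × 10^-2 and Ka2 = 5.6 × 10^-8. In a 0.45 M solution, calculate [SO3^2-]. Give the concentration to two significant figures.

First ionization gives [H+] ≈ [HSO3-] = 7.03 × 10^-2 M.
Second step: Ka2 = [H+][SO3^2-]/[HSO3-] ≈ [SO3^2-] (since [H+] ≈ [HSO3-]).
So [SO3^2-] ≈ Ka2.

5.6 × 10^-8 M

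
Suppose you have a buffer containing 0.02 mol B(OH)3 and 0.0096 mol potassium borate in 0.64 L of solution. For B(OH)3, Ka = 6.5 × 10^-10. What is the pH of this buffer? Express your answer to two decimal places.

pKa = −log(6.5 × 10^-10) = 9.187
Henderson–Hasselbalch: pH = pKa + log([B(OH)4-]/[B(OH)3]) = 9.187 + log(0.0096/0.02)
pH = 9.187 + (-0.319) = 8.87

pH = 8.87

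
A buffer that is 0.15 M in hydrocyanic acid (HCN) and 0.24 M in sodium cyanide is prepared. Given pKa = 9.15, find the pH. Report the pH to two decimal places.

pH = 9.35

Using pH = pKa + log([base]/[acid]) with [base]/[acid] = 0.24/0.15:
pH = 9.15 + (+0.204) = 9.35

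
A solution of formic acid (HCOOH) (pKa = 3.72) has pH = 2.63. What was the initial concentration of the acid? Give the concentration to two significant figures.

[H+] = 10^(-2.63) = 2.34 × 10^-3 M = x
Ka = 10^(−3.72) = 1.91 × 10^-4
Ka = x²/(C₀ − x) ⇒ C₀ = x + x²/Ka
C₀ = 2.34 × 10^-3 + (2.34 × 10^-3)²/(1.91 × 10^-4) = 3.10 × 10^-2 M

C₀ = 3.1 × 10^-2 M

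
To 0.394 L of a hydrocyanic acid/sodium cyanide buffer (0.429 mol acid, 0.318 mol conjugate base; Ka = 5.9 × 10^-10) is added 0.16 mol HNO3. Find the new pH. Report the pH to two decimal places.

Added H+ converts CN- to HCN: HCN → 0.589 mol, CN- → 0.158 mol.
pKa = −log(5.9 × 10^-10) = 9.229
pH = pKa + log([A⁻]/[HA]) = 9.229 + log(0.158/0.589) = 9.229 -0.571

pH = 8.66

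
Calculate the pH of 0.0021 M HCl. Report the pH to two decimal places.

HCl is a strong acid and dissociates completely, so [H+] = 0.0021 M.
pH = -log(0.0021) = 2.68

pH = 2.68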